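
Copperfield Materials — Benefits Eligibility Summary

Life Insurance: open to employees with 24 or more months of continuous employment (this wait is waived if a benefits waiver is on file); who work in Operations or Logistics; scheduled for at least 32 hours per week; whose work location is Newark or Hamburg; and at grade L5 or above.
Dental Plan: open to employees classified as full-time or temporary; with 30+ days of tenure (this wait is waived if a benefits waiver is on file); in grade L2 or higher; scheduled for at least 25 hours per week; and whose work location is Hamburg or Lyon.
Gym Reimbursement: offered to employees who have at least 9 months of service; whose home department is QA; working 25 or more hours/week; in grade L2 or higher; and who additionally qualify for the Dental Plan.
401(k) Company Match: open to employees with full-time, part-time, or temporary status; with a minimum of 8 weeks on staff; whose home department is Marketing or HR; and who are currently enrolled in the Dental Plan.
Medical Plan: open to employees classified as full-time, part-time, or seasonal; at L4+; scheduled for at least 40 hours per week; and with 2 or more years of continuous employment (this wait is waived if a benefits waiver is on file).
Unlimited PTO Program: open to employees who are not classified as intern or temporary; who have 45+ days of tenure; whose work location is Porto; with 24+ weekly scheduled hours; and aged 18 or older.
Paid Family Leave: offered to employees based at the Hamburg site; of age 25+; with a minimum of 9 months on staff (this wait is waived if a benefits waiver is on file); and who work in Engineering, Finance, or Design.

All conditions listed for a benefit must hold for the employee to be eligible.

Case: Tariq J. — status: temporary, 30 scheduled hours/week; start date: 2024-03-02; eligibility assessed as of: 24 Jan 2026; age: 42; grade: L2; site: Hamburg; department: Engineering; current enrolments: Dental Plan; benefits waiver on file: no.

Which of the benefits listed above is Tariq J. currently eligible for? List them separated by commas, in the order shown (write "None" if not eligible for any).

Service from 2024-03-02 to 24 Jan 2026: 693 days.
Life Insurance — no waiver, service 693 days < 24 months (≈720 days) ✗ → not eligible.
Dental Plan — status temporary ✓; no waiver, service 693 days ≥ 30 days ✓; grade L2 ≥ L2 ✓; 30 hrs/wk ≥ 25 ✓; site Hamburg ✓ → eligible.
Gym Reimbursement — service 693 days ≥ 9 months (≈270 days) ✓; dept Engineering ✗ → not eligible.
401(k) Company Match — status temporary ✓; service 693 days ≥ 8 weeks (≈56 days) ✓; dept Engineering ✗ → not eligible.
Medical Plan — status temporary ✗ (requires full-time, part-time, or seasonal) → not eligible.
Unlimited PTO Program — status temporary ✗ (excluded) → not eligible.
Paid Family Leave — site Hamburg ✓; age 42 ≥ 25 ✓; no waiver, service 693 days ≥ 9 months (≈270 days) ✓; dept Engineering ✓ → eligible.

Dental Plan, Paid Family Leave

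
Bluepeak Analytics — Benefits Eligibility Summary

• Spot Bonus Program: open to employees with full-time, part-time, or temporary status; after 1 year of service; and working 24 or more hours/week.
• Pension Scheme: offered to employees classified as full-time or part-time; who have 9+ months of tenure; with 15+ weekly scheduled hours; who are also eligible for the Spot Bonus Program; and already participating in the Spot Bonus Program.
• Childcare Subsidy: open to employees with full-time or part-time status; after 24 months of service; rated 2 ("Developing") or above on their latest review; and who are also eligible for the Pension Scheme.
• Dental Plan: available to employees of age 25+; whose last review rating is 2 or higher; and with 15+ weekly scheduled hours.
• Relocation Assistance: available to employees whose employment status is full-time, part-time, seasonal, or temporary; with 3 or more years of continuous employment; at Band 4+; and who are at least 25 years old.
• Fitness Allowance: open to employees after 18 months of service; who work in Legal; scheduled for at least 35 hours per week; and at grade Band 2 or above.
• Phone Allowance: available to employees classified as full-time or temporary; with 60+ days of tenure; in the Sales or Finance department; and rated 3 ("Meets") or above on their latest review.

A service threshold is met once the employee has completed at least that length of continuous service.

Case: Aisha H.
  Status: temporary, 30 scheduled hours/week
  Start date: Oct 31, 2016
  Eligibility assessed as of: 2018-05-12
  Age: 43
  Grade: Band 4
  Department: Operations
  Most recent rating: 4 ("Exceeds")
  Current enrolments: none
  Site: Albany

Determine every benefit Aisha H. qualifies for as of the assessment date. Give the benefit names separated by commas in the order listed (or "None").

Service from Oct 31, 2016 to 2018-05-12: 558 days.
Spot Bonus Program — status temporary ✓; service 558 days ≥ 1 year (≈365 days) ✓; 30 hrs/wk ≥ 24 ✓ → eligible.
Pension Scheme — status temporary ✗ (requires full-time or part-time) → not eligible.
Childcare Subsidy — status temporary ✗ (requires full-time or part-time) → not eligible.
Dental Plan — age 43 ≥ 25 ✓; rating 4 ≥ 2 ✓; 30 hrs/wk ≥ 15 ✓ → eligible.
Relocation Assistance — status temporary ✓; service 558 days < 3 years (≈1095 days) ✗ → not eligible.
Fitness Allowance — service 558 days ≥ 18 months (≈540 days) ✓; dept Operations ✗ → not eligible.
Phone Allowance — status temporary ✓; service 558 days ≥ 60 days ✓; dept Operations ✗ → not eligible.

Spot Bonus Program, Dental Plan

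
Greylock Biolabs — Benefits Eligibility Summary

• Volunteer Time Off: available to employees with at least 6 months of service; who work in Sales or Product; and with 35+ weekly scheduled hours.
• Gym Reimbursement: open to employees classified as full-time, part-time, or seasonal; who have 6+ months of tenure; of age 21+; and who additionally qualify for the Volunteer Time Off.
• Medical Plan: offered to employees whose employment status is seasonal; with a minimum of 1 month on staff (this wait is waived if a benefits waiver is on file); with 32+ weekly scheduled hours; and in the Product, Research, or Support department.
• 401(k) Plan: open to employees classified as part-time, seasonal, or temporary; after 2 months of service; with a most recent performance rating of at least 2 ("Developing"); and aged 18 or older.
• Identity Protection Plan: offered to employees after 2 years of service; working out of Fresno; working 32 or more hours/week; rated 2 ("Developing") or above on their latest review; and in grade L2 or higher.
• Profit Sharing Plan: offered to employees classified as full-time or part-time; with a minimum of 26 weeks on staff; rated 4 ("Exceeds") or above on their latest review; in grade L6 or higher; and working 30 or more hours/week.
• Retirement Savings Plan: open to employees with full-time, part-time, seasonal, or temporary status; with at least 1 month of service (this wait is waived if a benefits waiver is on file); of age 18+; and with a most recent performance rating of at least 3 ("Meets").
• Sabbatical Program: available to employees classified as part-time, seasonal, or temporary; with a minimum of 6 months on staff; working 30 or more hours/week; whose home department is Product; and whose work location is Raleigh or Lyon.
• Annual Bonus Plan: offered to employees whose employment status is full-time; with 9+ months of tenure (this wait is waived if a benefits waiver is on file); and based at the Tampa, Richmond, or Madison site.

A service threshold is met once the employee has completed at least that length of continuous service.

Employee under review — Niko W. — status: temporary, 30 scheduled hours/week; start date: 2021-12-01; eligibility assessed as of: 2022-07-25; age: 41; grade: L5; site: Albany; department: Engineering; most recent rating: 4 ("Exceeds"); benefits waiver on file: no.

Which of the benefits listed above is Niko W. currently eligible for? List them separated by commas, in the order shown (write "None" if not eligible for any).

401(k) Plan, Retirement Savings Plan

Service from 2021-12-01 to 2022-07-25: 236 days.
Volunteer Time Off — service 236 days ≥ 6 months (≈180 days) ✓; dept Engineering ✗ → not eligible.
Gym Reimbursement — status temporary ✗ (requires full-time, part-time, or seasonal) → not eligible.
Medical Plan — status temporary ✗ (requires seasonal) → not eligible.
401(k) Plan — status temporary ✓; service 236 days ≥ 2 months (≈60 days) ✓; rating 4 ≥ 2 ✓; age 41 ≥ 18 ✓ → eligible.
Identity Protection Plan — service 236 days < 2 years (≈730 days) ✗ → not eligible.
Profit Sharing Plan — status temporary ✗ (requires full-time or part-time) → not eligible.
Retirement Savings Plan — status temporary ✓; no waiver, service 236 days ≥ 1 month (≈30 days) ✓; age 41 ≥ 18 ✓; rating 4 ≥ 3 ✓ → eligible.
Sabbatical Program — status temporary ✓; service 236 days ≥ 6 months (≈180 days) ✓; 30 hrs/wk ≥ 30 ✓; dept Engineering ✗ → not eligible.
Annual Bonus Plan — status temporary ✗ (requires full-time) → not eligible.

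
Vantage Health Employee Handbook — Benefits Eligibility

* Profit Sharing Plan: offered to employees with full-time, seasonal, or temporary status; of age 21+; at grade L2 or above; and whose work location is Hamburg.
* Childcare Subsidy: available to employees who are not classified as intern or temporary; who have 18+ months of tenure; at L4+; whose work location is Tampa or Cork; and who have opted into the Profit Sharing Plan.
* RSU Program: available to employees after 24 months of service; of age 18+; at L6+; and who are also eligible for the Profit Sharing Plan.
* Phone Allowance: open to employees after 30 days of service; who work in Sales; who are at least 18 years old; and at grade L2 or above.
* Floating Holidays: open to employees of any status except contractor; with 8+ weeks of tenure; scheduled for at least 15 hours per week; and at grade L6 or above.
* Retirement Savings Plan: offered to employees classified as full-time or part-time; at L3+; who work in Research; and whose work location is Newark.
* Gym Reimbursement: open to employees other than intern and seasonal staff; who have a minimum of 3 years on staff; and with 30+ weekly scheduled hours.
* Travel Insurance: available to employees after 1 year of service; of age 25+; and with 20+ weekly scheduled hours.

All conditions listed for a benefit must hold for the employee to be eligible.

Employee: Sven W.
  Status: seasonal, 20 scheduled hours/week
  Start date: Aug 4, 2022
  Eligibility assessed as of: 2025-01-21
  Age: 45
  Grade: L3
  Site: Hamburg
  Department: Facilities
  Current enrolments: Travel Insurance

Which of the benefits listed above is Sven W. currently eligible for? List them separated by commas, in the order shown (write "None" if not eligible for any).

Profit Sharing Plan, Travel Insurance

Service from Aug 4, 2022 to 2025-01-21: 901 days.
Profit Sharing Plan — status seasonal ✓; age 45 ≥ 21 ✓; grade L3 ≥ L2 ✓; site Hamburg ✓ → eligible.
Childcare Subsidy — status seasonal ✓ (not excluded); service 901 days ≥ 18 months (≈540 days) ✓; grade L3 < L4 ✗ → not eligible.
RSU Program — service 901 days ≥ 24 months (≈720 days) ✓; age 45 ≥ 18 ✓; grade L3 < L6 ✗ → not eligible.
Phone Allowance — service 901 days ≥ 30 days ✓; dept Facilities ✗ → not eligible.
Floating Holidays — status seasonal ✓ (not excluded); service 901 days ≥ 8 weeks (≈56 days) ✓; 20 hrs/wk ≥ 15 ✓; grade L3 < L6 ✗ → not eligible.
Retirement Savings Plan — status seasonal ✗ (requires full-time or part-time) → not eligible.
Gym Reimbursement — status seasonal ✗ (excluded) → not eligible.
Travel Insurance — service 901 days ≥ 1 year (≈365 days) ✓; age 45 ≥ 25 ✓; 20 hrs/wk ≥ 20 ✓ → eligible.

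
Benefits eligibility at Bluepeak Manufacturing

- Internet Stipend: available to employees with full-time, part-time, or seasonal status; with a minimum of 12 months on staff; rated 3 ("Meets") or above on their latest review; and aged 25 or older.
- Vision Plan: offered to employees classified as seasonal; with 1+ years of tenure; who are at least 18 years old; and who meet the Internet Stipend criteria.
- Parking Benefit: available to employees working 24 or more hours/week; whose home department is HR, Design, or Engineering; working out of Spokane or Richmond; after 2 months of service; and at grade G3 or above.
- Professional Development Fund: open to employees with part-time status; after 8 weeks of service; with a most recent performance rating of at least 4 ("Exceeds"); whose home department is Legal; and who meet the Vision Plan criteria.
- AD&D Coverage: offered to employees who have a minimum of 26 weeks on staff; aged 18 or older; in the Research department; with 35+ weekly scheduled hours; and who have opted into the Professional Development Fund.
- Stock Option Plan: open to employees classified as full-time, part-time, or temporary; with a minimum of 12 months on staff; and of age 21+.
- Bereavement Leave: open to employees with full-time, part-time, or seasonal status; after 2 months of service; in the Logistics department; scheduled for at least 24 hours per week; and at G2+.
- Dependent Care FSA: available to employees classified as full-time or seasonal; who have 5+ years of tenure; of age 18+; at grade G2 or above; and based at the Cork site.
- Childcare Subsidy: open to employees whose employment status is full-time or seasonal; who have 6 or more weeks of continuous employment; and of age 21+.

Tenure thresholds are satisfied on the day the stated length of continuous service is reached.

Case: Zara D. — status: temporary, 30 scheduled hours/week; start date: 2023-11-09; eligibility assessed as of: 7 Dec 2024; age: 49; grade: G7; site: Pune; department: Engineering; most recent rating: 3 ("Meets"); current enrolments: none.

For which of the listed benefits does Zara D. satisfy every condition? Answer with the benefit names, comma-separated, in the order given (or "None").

Stock Option Plan

Service from 2023-11-09 to 7 Dec 2024: 394 days.
Internet Stipend — status temporary ✗ (requires full-time, part-time, or seasonal) → not eligible.
Vision Plan — status temporary ✗ (requires seasonal) → not eligible.
Parking Benefit — 30 hrs/wk ≥ 24 ✓; dept Engineering ✓; site Pune ✗ (not Spokane or Richmond) → not eligible.
Professional Development Fund — status temporary ✗ (requires part-time) → not eligible.
AD&D Coverage — service 394 days ≥ 26 weeks (≈182 days) ✓; age 49 ≥ 18 ✓; dept Engineering ✗ → not eligible.
Stock Option Plan — status temporary ✓; service 394 days ≥ 12 months (≈360 days) ✓; age 49 ≥ 21 ✓ → eligible.
Bereavement Leave — status temporary ✗ (requires full-time, part-time, or seasonal) → not eligible.
Dependent Care FSA — status temporary ✗ (requires full-time or seasonal) → not eligible.
Childcare Subsidy — status temporary ✗ (requires full-time or seasonal) → not eligible.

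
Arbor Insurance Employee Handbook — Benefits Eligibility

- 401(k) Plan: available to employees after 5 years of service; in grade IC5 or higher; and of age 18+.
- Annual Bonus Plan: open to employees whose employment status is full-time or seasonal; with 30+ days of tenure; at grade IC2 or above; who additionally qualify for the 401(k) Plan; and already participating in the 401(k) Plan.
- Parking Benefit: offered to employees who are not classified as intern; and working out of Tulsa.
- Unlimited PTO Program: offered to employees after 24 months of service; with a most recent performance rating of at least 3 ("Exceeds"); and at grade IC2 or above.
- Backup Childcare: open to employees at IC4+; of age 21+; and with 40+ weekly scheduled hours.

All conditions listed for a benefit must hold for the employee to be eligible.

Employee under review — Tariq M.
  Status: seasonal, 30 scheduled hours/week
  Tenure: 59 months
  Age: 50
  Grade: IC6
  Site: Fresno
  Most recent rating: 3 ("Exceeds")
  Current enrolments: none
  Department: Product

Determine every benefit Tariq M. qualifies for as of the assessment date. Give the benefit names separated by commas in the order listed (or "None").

Unlimited PTO Program

401(k) Plan — service 59 months < 5 years (≈1825 days) ✗ → not eligible.
Annual Bonus Plan — status seasonal ✓; service 59 months ≥ 30 days ✓; grade IC6 ≥ IC2 ✓; not eligible for 401(k) Plan ✗ → not eligible.
Parking Benefit — status seasonal ✓ (not excluded); site Fresno ✗ (not Tulsa) → not eligible.
Unlimited PTO Program — service 59 months ≥ 24 months ✓; rating 3 ≥ 3 ✓; grade IC6 ≥ IC2 ✓ → eligible.
Backup Childcare — grade IC6 ≥ IC4 ✓; age 50 ≥ 21 ✓; 30 hrs/wk < 40 ✗ → not eligible.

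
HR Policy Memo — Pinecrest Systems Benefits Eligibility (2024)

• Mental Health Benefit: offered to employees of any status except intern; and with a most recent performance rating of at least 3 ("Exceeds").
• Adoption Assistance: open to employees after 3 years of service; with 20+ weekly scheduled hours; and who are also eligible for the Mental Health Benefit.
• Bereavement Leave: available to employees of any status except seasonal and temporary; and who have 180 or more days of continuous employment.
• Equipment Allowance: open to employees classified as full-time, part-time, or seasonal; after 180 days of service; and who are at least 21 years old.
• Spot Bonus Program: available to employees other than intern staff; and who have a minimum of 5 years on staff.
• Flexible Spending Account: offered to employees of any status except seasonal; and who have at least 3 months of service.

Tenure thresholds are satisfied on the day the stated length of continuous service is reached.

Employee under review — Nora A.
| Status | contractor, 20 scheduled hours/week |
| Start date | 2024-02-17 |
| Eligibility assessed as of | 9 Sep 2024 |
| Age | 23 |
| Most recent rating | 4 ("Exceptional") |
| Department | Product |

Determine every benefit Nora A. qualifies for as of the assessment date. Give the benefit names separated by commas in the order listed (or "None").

Service from 2024-02-17 to 9 Sep 2024: 205 days.
Mental Health Benefit — status contractor ✓ (not excluded); rating 4 ≥ 3 ✓ → eligible.
Adoption Assistance — service 205 days < 3 years (≈1095 days) ✗ → not eligible.
Bereavement Leave — status contractor ✓ (not excluded); service 205 days ≥ 180 days ✓ → eligible.
Equipment Allowance — status contractor ✗ (requires full-time, part-time, or seasonal) → not eligible.
Spot Bonus Program — status contractor ✓ (not excluded); service 205 days < 5 years (≈1825 days) ✗ → not eligible.
Flexible Spending Account — status contractor ✓ (not excluded); service 205 days ≥ 3 months (≈90 days) ✓ → eligible.

Mental Health Benefit, Bereavement Leave, Flexible Spending Account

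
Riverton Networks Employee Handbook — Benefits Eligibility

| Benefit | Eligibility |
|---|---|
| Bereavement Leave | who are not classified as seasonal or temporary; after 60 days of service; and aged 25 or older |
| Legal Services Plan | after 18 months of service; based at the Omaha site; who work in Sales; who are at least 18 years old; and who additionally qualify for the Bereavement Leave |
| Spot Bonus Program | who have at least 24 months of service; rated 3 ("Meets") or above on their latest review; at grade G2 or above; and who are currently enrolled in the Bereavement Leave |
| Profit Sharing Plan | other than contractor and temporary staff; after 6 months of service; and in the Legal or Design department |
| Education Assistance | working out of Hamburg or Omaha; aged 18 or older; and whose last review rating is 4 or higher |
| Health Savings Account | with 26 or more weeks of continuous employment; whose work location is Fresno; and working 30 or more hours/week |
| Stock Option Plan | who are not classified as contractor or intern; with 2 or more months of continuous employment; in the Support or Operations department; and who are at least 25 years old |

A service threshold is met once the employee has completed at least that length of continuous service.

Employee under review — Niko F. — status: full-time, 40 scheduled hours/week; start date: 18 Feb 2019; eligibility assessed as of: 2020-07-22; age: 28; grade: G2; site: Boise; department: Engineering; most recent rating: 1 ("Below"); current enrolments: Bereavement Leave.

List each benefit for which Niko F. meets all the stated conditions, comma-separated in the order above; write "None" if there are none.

Bereavement Leave

Service from 18 Feb 2019 to 2020-07-22: 520 days.
Bereavement Leave — status full-time ✓ (not excluded); service 520 days ≥ 60 days ✓; age 28 ≥ 25 ✓ → eligible.
Legal Services Plan — service 520 days < 18 months (≈540 days) ✗ → not eligible.
Spot Bonus Program — service 520 days < 24 months (≈720 days) ✗ → not eligible.
Profit Sharing Plan — status full-time ✓ (not excluded); service 520 days ≥ 6 months (≈180 days) ✓; dept Engineering ✗ → not eligible.
Education Assistance — site Boise ✗ (not Hamburg or Omaha) → not eligible.
Health Savings Account — service 520 days ≥ 26 weeks (≈182 days) ✓; site Boise ✗ (not Fresno) → not eligible.
Stock Option Plan — status full-time ✓ (not excluded); service 520 days ≥ 2 months (≈60 days) ✓; dept Engineering ✗ → not eligible.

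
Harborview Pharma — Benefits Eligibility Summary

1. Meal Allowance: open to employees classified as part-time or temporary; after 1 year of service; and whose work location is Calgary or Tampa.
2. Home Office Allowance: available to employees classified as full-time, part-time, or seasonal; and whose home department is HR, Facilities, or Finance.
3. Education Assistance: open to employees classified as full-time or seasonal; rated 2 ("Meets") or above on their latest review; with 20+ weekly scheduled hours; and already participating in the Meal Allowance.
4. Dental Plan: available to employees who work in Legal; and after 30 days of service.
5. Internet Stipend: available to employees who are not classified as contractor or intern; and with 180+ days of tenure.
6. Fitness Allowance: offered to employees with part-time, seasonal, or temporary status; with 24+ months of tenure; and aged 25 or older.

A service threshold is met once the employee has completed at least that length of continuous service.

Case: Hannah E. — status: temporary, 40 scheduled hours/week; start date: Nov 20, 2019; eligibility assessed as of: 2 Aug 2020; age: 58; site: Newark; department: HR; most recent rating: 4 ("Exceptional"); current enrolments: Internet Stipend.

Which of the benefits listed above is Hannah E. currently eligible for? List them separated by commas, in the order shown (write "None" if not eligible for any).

Internet Stipend

Service from Nov 20, 2019 to 2 Aug 2020: 256 days.
Meal Allowance — status temporary ✓; service 256 days < 1 year (≈365 days) ✗ → not eligible.
Home Office Allowance — status temporary ✗ (requires full-time, part-time, or seasonal) → not eligible.
Education Assistance — status temporary ✗ (requires full-time or seasonal) → not eligible.
Dental Plan — dept HR ✗ → not eligible.
Internet Stipend — status temporary ✓ (not excluded); service 256 days ≥ 180 days ✓ → eligible.
Fitness Allowance — status temporary ✓; service 256 days < 24 months (≈720 days) ✗ → not eligible.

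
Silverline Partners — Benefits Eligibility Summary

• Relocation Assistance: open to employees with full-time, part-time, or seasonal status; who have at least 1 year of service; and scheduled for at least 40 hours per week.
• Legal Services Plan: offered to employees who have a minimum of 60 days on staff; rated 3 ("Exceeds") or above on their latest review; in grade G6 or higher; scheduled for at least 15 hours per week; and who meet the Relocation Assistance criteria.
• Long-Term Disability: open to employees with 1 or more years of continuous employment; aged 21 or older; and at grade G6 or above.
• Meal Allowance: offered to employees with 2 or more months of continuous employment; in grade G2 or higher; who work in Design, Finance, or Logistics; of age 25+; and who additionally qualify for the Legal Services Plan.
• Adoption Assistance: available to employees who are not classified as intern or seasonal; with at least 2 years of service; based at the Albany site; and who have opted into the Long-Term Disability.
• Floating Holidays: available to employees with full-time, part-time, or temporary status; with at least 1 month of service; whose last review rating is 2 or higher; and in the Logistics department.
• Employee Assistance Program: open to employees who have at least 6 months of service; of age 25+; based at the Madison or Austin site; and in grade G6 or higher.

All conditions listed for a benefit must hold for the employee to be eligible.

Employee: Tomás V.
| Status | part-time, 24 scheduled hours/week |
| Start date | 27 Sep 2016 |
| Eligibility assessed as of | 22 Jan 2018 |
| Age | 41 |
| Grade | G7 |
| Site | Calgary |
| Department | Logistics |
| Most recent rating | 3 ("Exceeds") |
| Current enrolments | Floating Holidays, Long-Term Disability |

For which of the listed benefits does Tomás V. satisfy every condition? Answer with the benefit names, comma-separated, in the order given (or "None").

Long-Term Disability, Floating Holidays

Service from 27 Sep 2016 to 22 Jan 2018: 482 days.
Relocation Assistance — status part-time ✓; service 482 days ≥ 1 year (≈365 days) ✓; 24 hrs/wk < 40 ✗ → not eligible.
Legal Services Plan — service 482 days ≥ 60 days ✓; rating 3 ≥ 3 ✓; grade G7 ≥ G6 ✓; 24 hrs/wk ≥ 15 ✓; not eligible for Relocation Assistance ✗ → not eligible.
Long-Term Disability — service 482 days ≥ 1 year (≈365 days) ✓; age 41 ≥ 21 ✓; grade G7 ≥ G6 ✓ → eligible.
Meal Allowance — service 482 days ≥ 2 months (≈60 days) ✓; grade G7 ≥ G2 ✓; dept Logistics ✓; age 41 ≥ 25 ✓; not eligible for Legal Services Plan ✗ → not eligible.
Adoption Assistance — status part-time ✓ (not excluded); service 482 days < 2 years (≈730 days) ✗ → not eligible.
Floating Holidays — status part-time ✓; service 482 days ≥ 1 month (≈30 days) ✓; rating 3 ≥ 2 ✓; dept Logistics ✓ → eligible.
Employee Assistance Program — service 482 days ≥ 6 months (≈180 days) ✓; age 41 ≥ 25 ✓; site Calgary ✗ (not Madison or Austin) → not eligible.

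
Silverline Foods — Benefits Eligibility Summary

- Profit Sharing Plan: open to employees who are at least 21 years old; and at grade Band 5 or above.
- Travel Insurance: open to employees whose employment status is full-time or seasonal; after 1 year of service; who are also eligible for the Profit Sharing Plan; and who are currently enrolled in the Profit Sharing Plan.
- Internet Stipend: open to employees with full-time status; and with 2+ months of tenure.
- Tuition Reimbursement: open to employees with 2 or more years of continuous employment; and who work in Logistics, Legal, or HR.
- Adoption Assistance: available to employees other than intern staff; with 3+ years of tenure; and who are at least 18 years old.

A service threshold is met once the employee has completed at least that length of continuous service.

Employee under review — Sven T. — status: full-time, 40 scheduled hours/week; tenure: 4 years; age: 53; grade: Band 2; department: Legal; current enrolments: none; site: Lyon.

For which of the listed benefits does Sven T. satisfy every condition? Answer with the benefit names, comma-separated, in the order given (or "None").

Internet Stipend, Tuition Reimbursement, Adoption Assistance

Profit Sharing Plan — age 53 ≥ 21 ✓; grade Band 2 < Band 5 ✗ → not eligible.
Travel Insurance — status full-time ✓; service 4 years ≥ 1 year ✓; not eligible for Profit Sharing Plan ✗ → not eligible.
Internet Stipend — status full-time ✓; service 4 years ≥ 2 months (≈60 days) ✓ → eligible.
Tuition Reimbursement — service 4 years ≥ 2 years ✓; dept Legal ✓ → eligible.
Adoption Assistance — status full-time ✓ (not excluded); service 4 years ≥ 3 years ✓; age 53 ≥ 18 ✓ → eligible.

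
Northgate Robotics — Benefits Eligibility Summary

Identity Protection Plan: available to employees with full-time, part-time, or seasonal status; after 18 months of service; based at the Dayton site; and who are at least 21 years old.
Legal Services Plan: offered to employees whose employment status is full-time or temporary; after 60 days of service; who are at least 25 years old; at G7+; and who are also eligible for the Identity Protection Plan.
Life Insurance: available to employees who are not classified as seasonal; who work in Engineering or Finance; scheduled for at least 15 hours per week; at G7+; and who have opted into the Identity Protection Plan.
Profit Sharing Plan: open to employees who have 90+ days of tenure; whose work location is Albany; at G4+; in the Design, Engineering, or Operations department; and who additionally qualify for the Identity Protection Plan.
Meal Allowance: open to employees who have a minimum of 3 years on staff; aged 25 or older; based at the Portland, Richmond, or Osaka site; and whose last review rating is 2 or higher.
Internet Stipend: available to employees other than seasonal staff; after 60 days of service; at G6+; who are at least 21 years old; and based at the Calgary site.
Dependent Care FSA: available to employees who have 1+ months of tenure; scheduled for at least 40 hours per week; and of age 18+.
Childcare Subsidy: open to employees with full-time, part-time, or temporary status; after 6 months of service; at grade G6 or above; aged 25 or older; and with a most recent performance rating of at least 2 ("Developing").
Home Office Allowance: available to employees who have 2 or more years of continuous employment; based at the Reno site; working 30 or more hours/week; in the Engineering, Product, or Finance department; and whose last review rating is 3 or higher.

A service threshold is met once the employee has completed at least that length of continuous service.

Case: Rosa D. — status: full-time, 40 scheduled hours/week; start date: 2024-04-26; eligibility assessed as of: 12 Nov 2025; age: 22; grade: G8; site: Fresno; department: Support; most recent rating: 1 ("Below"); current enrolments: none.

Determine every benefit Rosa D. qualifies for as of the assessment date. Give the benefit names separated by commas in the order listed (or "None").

Dependent Care FSA

Service from 2024-04-26 to 12 Nov 2025: 565 days.
Identity Protection Plan — status full-time ✓; service 565 days ≥ 18 months (≈540 days) ✓; site Fresno ✗ (not Dayton) → not eligible.
Legal Services Plan — status full-time ✓; service 565 days ≥ 60 days ✓; age 22 < 25 ✗ → not eligible.
Life Insurance — status full-time ✓ (not excluded); dept Support ✗ → not eligible.
Profit Sharing Plan — service 565 days ≥ 90 days ✓; site Fresno ✗ (not Albany) → not eligible.
Meal Allowance — service 565 days < 3 years (≈1095 days) ✗ → not eligible.
Internet Stipend — status full-time ✓ (not excluded); service 565 days ≥ 60 days ✓; grade G8 ≥ G6 ✓; age 22 ≥ 21 ✓; site Fresno ✗ (not Calgary) → not eligible.
Dependent Care FSA — service 565 days ≥ 1 month (≈30 days) ✓; 40 hrs/wk ≥ 40 ✓; age 22 ≥ 18 ✓ → eligible.
Childcare Subsidy — status full-time ✓; service 565 days ≥ 6 months (≈180 days) ✓; grade G8 ≥ G6 ✓; age 22 < 25 ✗ → not eligible.
Home Office Allowance — service 565 days < 2 years (≈730 days) ✗ → not eligible.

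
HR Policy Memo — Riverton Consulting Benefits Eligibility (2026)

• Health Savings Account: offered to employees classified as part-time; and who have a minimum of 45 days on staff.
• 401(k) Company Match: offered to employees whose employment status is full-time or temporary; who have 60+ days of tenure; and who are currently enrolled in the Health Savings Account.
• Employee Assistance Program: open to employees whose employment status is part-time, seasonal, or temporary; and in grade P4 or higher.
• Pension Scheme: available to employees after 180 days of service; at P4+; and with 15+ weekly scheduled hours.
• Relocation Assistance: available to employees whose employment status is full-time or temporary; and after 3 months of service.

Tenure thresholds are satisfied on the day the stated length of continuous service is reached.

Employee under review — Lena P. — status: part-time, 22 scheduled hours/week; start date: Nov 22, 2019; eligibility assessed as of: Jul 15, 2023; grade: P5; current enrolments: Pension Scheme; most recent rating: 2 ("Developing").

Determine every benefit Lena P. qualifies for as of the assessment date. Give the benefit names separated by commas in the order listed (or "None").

Service from Nov 22, 2019 to Jul 15, 2023: 1331 days.
Health Savings Account — status part-time ✓; service 1331 days ≥ 45 days ✓ → eligible.
401(k) Company Match — status part-time ✗ (requires full-time or temporary) → not eligible.
Employee Assistance Program — status part-time ✓; grade P5 ≥ P4 ✓ → eligible.
Pension Scheme — service 1331 days ≥ 180 days ✓; grade P5 ≥ P4 ✓; 22 hrs/wk ≥ 15 ✓ → eligible.
Relocation Assistance — status part-time ✗ (requires full-time or temporary) → not eligible.

Health Savings Account, Employee Assistance Program, Pension Scheme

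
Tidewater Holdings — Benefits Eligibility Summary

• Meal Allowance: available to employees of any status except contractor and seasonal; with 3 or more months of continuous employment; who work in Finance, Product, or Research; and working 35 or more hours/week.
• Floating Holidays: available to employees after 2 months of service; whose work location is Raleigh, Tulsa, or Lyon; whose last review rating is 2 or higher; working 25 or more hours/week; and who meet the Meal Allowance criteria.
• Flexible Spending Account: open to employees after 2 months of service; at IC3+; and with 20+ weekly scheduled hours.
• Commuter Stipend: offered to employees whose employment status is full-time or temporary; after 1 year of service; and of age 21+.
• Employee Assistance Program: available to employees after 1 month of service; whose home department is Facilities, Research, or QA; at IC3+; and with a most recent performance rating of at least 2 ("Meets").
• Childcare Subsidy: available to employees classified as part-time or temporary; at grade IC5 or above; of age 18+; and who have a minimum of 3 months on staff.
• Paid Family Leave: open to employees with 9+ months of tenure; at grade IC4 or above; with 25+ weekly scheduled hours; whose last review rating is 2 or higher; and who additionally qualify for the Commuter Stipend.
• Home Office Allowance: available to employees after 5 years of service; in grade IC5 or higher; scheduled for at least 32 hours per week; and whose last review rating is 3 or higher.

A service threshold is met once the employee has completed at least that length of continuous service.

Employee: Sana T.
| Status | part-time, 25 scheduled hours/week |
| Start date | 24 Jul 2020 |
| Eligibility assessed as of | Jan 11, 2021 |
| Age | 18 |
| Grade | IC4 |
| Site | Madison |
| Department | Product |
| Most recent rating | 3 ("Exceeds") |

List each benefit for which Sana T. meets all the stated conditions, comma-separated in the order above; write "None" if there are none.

Flexible Spending Account

Service from 24 Jul 2020 to Jan 11, 2021: 171 days.
Meal Allowance — status part-time ✓ (not excluded); service 171 days ≥ 3 months (≈90 days) ✓; dept Product ✓; 25 hrs/wk < 35 ✗ → not eligible.
Floating Holidays — service 171 days ≥ 2 months (≈60 days) ✓; site Madison ✗ (not Raleigh, Tulsa, or Lyon) → not eligible.
Flexible Spending Account — service 171 days ≥ 2 months (≈60 days) ✓; grade IC4 ≥ IC3 ✓; 25 hrs/wk ≥ 20 ✓ → eligible.
Commuter Stipend — status part-time ✗ (requires full-time or temporary) → not eligible.
Employee Assistance Program — service 171 days ≥ 1 month (≈30 days) ✓; dept Product ✗ → not eligible.
Childcare Subsidy — status part-time ✓; grade IC4 < IC5 ✗ → not eligible.
Paid Family Leave — service 171 days < 9 months (≈270 days) ✗ → not eligible.
Home Office Allowance — service 171 days < 5 years (≈1825 days) ✗ → not eligible.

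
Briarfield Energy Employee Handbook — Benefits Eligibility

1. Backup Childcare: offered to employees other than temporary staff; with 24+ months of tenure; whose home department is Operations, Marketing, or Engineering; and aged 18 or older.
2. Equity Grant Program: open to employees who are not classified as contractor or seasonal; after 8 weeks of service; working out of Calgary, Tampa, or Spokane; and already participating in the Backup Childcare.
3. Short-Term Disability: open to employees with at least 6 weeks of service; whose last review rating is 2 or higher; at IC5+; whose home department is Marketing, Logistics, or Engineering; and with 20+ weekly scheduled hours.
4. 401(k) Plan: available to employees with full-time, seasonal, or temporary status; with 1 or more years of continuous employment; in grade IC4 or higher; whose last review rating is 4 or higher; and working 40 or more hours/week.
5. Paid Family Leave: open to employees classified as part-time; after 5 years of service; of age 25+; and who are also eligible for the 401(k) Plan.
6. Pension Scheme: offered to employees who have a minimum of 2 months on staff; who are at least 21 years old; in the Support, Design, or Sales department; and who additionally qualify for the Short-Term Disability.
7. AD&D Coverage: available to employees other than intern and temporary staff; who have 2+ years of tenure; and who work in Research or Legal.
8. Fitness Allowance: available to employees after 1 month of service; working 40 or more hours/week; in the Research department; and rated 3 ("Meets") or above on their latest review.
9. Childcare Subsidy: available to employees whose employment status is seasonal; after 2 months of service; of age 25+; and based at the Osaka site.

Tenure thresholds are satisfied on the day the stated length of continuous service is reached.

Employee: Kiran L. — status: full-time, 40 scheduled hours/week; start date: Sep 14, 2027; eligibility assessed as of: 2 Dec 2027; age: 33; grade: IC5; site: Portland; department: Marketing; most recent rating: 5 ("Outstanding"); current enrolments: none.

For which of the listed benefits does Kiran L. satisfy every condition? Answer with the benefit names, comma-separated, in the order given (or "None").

Short-Term Disability

Service from Sep 14, 2027 to 2 Dec 2027: 79 days.
Backup Childcare — status full-time ✓ (not excluded); service 79 days < 24 months (≈720 days) ✗ → not eligible.
Equity Grant Program — status full-time ✓ (not excluded); service 79 days ≥ 8 weeks (≈56 days) ✓; site Portland ✗ (not Calgary, Tampa, or Spokane) → not eligible.
Short-Term Disability — service 79 days ≥ 6 weeks (≈42 days) ✓; rating 5 ≥ 2 ✓; grade IC5 ≥ IC5 ✓; dept Marketing ✓; 40 hrs/wk ≥ 20 ✓ → eligible.
401(k) Plan — status full-time ✓; service 79 days < 1 year (≈365 days) ✗ → not eligible.
Paid Family Leave — status full-time ✗ (requires part-time) → not eligible.
Pension Scheme — service 79 days ≥ 2 months (≈60 days) ✓; age 33 ≥ 21 ✓; dept Marketing ✗ → not eligible.
AD&D Coverage — status full-time ✓ (not excluded); service 79 days < 2 years (≈730 days) ✗ → not eligible.
Fitness Allowance — service 79 days ≥ 1 month (≈30 days) ✓; 40 hrs/wk ≥ 40 ✓; dept Marketing ✗ → not eligible.
Childcare Subsidy — status full-time ✗ (requires seasonal) → not eligible.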